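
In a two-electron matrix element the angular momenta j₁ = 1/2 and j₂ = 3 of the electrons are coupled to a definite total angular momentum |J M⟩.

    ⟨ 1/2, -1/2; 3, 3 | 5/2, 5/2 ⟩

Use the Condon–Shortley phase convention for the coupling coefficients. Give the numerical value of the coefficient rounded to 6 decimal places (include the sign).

−√(6/7) ≈ -0.925820

triangle: 1!*0!*5!/7! = 120/5040
(j±m)!: 0!*1!*6!*0!*5!*0! = 86400
prefactor² = (2J+1)*Δ*N² = 86400/7
  k=1: −1/(1!*0!*0!*5!*0!*0!) = -1/120
Σ = -1/120  ⇒  CG² = 86400/7*(-1/120)² = 6/7
CG = −√(6/7) = -0.925820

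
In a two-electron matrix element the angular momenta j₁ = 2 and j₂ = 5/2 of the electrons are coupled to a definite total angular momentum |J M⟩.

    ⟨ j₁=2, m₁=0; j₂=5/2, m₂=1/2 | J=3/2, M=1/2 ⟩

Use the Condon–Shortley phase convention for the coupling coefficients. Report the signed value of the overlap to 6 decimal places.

j₁+j₂−J=3  J+j₁−j₂=1  J−j₁+j₂=2  j₁+j₂+J+1=7
(j₁±m₁, j₂±m₂, J±M) = (2,2,3,2,2,1)
P² = 32/35
sum k=1..2:
  [1] −1/4 = -1/4
  [2] +1/2 = 1/2
S = 1/4
C² = P²·S² = 2/35 ; C = +0.239046

+√(2/35) = +0.239046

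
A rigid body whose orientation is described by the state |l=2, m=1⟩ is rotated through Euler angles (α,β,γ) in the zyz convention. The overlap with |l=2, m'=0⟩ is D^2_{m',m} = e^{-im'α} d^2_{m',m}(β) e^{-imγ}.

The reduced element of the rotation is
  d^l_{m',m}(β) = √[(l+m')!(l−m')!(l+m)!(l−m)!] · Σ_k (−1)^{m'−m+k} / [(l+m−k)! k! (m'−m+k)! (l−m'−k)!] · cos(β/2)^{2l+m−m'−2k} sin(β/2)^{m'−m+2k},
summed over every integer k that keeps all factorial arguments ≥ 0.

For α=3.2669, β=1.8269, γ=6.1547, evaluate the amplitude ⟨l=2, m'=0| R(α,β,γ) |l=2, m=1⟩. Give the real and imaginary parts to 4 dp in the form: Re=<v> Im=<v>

Split into d^2_{0,1}(β=1.8269) × two z-phases.
Half-angle: c=0.611018, s=0.791616. N=√(2·2·6·1)=4.898979
Admissible k: 1..2 (factorial args all ≥0)
  k=1: (−1)^0·4.8990/(2)·0.6110^3·0.7916^1 = +0.442337
  k=2: (−1)^1·4.8990/(2)·0.6110^1·0.7916^3 = -0.742462
d^2_{0,1}(1.8269) = +0.442337 -0.742462 = -0.300125
Phases: e^{-i·(0)·3.2669}=+1.000000+0.000000i, e^{-i·(1)·6.1547}=+0.991757+0.128132i ⇒ D=-0.297651-0.038456i

Re=-0.2977 Im=-0.0385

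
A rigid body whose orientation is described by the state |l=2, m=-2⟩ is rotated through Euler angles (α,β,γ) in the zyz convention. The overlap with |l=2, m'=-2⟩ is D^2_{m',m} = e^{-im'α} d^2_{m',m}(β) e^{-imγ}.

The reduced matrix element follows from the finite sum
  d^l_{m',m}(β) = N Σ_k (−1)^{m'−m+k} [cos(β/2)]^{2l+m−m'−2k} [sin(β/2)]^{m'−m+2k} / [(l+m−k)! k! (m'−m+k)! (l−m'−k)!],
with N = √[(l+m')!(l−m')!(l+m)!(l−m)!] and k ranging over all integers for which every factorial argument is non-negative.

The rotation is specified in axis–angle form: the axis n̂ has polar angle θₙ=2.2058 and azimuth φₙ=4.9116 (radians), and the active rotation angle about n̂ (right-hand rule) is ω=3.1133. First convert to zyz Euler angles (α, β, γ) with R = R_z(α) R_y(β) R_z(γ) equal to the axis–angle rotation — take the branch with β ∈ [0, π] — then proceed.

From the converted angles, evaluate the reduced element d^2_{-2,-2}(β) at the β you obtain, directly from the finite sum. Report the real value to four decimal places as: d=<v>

d=0.1239

Axis–angle → zyz. n̂ = (sinθₙcosφₙ, sinθₙsinφₙ, cosθₙ) = (+0.159320, -0.789148, -0.593180), ω = 3.1133.
R = I cosω + sinω [n̂]ₓ + (1−cosω) n̂n̂ᵀ gives
  R = [-0.948844, -0.234623, -0.211297; -0.268184, +0.245659, +0.931520; -0.166649, +0.940534, -0.296014]
β = atan2(√(R₁₃²+R₂₃²), R₃₃) = 1.871314; α = atan2(R₂₃, R₁₃) mod 2π = 1.793853; γ = atan2(R₃₂, −R₃₁) mod 2π = 1.395431
d^2_{-2,-2}(β=1.8713) via the finite sum:
With c≡cos(β/2)=0.593290 and s≡sin(β/2)=0.804989, N=[1·24·1·24]^{1/2}=24.000000
Admissible k: 0..0 (factorial args all ≥0)
  k=0: (−1)^0·24.0000/(24)·0.5933^4·0.8050^0 = +0.123899
d^2_{-2,-2}(1.8713) = +0.123899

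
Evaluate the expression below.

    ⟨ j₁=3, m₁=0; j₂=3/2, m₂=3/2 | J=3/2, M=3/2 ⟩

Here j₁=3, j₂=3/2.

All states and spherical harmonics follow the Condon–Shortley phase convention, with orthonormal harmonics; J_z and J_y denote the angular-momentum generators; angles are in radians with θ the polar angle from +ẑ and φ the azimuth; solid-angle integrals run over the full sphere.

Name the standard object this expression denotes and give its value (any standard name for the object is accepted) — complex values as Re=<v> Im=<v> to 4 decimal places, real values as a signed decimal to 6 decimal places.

This is a Clebsch–Gordan (vector-coupling) coefficient.
√[4·3!3!0!/7! · 3!3!3!0!3!0!] = √(1296/35)
  +(−1)^3/∏(3,0,0,0,3,0)! = -1/36  (running -1/36)
⟨..|..⟩ = √(1296/35)·(-1/36) = -0.169031

Clebsch–Gordan coefficient, −√(1/35) ≈ -0.169031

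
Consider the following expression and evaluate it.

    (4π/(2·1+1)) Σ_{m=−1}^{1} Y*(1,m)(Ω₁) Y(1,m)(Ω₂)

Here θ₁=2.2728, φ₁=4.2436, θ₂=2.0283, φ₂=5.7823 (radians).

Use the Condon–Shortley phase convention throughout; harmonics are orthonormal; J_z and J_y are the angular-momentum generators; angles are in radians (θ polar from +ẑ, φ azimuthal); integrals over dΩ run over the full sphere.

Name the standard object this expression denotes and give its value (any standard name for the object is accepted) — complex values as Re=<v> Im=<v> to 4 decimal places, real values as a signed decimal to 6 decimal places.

This sum is the spherical-harmonic addition theorem: it equals the Legendre polynomial P_l(cos γ) of the angle γ between the two directions.
Addition theorem: P_1(cos γ) = (4π/3) Σ_m Y*_{lm}(Ω₁) Y_{lm}(Ω₂), m = −1…1:
  term(m=-1) = 0.00262 - 0.08173j   from Y*(Ω₁)=-0.11919 - 0.23534j, Y(Ω₂)=0.27189 + 0.14884j
  term(m=+0) = 0.06809 + 0.00000j   from Y*(Ω₁)=-0.31551 + 0.00000j, Y(Ω₂)=-0.21582 + 0.00000j
  term(m=+1) = 0.00262 + 0.08173j   from Y*(Ω₁)=0.11919 - 0.23534j, Y(Ω₂)=-0.27189 + 0.14884j
Accumulated sum 0.07334 + 0.00000j; after 4π/(2l+1) scaling, 0.30722 + 0.00000j ⇒ P_1 = 0.307217

Legendre polynomial (addition theorem), +0.307217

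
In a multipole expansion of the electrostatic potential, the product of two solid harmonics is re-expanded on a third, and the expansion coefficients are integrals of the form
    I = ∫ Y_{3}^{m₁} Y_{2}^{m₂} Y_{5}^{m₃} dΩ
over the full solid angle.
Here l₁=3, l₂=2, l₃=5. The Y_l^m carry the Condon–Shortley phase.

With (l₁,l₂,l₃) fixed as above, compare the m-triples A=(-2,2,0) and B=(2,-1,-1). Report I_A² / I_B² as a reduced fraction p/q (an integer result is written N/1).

Same 3,2,5: normalisation and zero-m 3j drop out of the ratio.
A: Δ: 0! 6! 4! / 11! → 1/2310; sum: t=0:+1/2880 = 1/2880; 3j²(3 2 5; -2 2 0) = Δ·Π!·Σ² = 1/462  (sign -1)
B: Δ: 0! 6! 4! / 11! → 1/2310; sum: t=0:+1/720 = 1/720; 3j²(3 2 5; 2 -1 -1) = Δ·Π!·Σ² = 4/385  (sign +1)
I_A²/I_B² = (1/462)/(4/385) = 5/24

5/24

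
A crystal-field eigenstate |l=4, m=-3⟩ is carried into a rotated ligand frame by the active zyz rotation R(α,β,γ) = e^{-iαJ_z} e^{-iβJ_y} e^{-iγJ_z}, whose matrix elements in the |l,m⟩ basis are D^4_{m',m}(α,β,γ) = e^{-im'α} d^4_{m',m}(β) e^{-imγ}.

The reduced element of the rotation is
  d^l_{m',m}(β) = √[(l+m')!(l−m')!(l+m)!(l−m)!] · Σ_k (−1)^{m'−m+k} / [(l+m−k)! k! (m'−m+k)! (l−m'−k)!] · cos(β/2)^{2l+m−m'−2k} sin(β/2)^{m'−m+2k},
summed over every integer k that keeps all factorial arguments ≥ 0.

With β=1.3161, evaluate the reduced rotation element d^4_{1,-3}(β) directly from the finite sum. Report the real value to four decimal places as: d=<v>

d=0.4652

d^4_{1,-3}(β=1.3161) via the finite sum:
With c≡cos(β/2)=0.791186 and s≡sin(β/2)=0.611575, N=[120·6·1·5040]^{1/2}=1904.940944
k: max(0,(-3)−(1))=0 … min(4+(-3),4−(1))=1
  k=0: (−1)^4·1904.9409/(144)·0.7912^4·0.6116^4 = +0.725160
  k=1: (−1)^5·1904.9409/(240)·0.7912^2·0.6116^6 = -0.259972
d^4_{1,-3}(1.3161) = +0.725160 -0.259972 = +0.465187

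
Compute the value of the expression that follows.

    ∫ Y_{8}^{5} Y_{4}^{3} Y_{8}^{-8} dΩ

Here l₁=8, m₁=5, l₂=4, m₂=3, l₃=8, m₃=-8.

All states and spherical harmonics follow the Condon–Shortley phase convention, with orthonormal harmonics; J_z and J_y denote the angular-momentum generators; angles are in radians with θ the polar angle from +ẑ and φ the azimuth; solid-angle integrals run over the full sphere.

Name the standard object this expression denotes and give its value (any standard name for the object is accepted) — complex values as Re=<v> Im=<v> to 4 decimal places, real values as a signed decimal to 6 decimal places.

This is a Gaunt coefficient — the integral of a triple product of spherical harmonics over the sphere.
Checks pass: Σm=0; 20 even; l₃=8∈[4,12].
(2·8+1)(2·4+1)(2·8+1) = 2601
Δ: 4! 12! 4! / 21! → 1/185175900
sum: t=0:+1/557383680 t=1:−1/21772800 t=2:+1/8294400 t=3:−1/21772800 t=4:+1/557383680 = 1/30965760
3j²(8 4 8; 0 0 0) = Δ·Π!·Σ² = 36/4199  (sign +1)
sum: t=3:−1/68976230400 = -1/68976230400
3j²(8 4 8; 5 3 -8) = Δ·Π!·Σ² = 13/2907  (sign -1)
combine: 4πI² = 2601·36/4199·13/2907 = 36/361
take √, sign -1: I = -0.08908257

Gaunt coefficient, -0.089083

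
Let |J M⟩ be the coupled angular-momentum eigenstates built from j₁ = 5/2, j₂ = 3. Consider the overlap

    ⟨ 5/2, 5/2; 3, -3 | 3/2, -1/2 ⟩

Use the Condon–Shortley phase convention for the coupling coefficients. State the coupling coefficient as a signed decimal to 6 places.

+√(5/14) = +0.597614

j₁+j₂−J=4  J+j₁−j₂=1  J−j₁+j₂=2  j₁+j₂+J+1=8
(j₁±m₁, j₂±m₂, J±M) = (5,0,0,6,1,2)
P² = 5760/7
sum k=0..0:
  [0] +1/48 = 1/48
S = 1/48
C² = P²·S² = 5/14 ; C = +0.597614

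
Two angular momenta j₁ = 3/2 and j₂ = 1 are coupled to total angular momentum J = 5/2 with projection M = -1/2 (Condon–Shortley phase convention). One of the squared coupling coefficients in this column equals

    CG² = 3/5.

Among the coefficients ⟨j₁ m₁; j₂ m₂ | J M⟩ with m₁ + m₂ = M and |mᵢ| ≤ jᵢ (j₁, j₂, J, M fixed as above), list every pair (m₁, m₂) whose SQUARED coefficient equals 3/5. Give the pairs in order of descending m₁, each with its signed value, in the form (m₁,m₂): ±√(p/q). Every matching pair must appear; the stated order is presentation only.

Admissible pairs with m₁+m₂ = M = -1/2: (-3/2,1), (-1/2,0), (1/2,-1)
  (m₁,m₂)=(1/2,-1): CG² = 3/10, CG = +√(3/10)
  (m₁,m₂)=(-1/2,0): CG² = 3/5, CG = +√(3/5)   ← matches the target
  (m₁,m₂)=(-3/2,1): CG² = 1/10, CG = +√(1/10)
Pairs with CG² = 3/5: (-1/2,0): +√(3/5)

(-1/2,0): +√(3/5)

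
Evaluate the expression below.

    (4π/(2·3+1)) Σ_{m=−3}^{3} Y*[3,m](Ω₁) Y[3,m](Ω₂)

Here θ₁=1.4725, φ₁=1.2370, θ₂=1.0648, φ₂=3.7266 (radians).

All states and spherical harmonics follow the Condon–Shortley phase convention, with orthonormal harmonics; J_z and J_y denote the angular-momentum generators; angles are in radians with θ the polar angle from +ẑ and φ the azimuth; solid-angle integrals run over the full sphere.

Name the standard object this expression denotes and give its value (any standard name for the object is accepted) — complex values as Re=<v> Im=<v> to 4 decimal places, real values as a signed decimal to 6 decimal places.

This sum is the spherical-harmonic addition theorem: it equals the Legendre polynomial P_l(cos γ) of the angle γ between the two directions.
Addition theorem: P_3(cos γ) = (4π/7) Σ_m Y*_{lm}(Ω₁) Y_{lm}(Ω₂), m = −3…3:
  m=-3: Y*=-0.34633 - 0.22170j  Y=0.05115 + 0.27449j  product 0.04314 - 0.10640j
  m=-2: Y*=-0.07801 + 0.06149j  Y=0.14785 - 0.34894j  product 0.00992 + 0.03631j
  m=-1: Y*=-0.10030 - 0.28924j  Y=-0.04114 + 0.02725j  product 0.01201 + 0.00917j
  m=+0: Y*=-0.10810 + 0.00000j  Y=-0.33017 + 0.00000j  product 0.03569 + 0.00000j
  m=+1: Y*=0.10030 - 0.28924j  Y=0.04114 + 0.02725j  product 0.01201 - 0.00917j
  m=+2: Y*=-0.07801 - 0.06149j  Y=0.14785 + 0.34894j  product 0.00992 - 0.03631j
  m=+3: Y*=0.34633 - 0.22170j  Y=-0.05115 + 0.27449j  product 0.04314 + 0.10640j
Σ over m = 0.16584 + 0.00000j; ×(4π/7) → 0.29771 + 0.00000j. Real part: 0.297710

Legendre polynomial (addition theorem), +0.297710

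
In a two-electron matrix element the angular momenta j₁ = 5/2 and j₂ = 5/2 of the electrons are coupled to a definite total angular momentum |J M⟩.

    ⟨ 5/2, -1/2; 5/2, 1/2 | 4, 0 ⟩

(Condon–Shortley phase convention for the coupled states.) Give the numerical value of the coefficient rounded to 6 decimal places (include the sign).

-0.377964

j₁+j₂−J=1  J+j₁−j₂=4  J−j₁+j₂=4  j₁+j₂+J+1=10
(j₁±m₁, j₂±m₂, J±M) = (2,3,3,2,4,4)
P² = 20736/175
sum k=0..1:
  [0] +1/36 = 1/36
  [1] −1/16 = -1/16
S = -5/144
C² = P²·S² = 1/7 ; C = -0.377964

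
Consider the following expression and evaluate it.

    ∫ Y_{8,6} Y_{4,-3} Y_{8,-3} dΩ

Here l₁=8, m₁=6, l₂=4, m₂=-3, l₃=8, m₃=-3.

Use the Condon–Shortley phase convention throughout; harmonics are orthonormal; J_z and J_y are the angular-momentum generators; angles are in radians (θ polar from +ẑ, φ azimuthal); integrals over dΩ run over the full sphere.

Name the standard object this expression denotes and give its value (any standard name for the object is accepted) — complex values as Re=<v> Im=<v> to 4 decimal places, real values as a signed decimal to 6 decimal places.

This is a Gaunt coefficient — the integral of a triple product of spherical harmonics over the sphere.
Rules hold: Σm=0, L=20 even, 4≤8≤12.
N = 17·9·17 = 2601
Δ = 4!·12!·4!/21! = 1/185175900
Racah Σ t=0..4: t=0:+1/557383680 t=1:−1/21772800 t=2:+1/8294400 t=3:−1/21772800 t=4:+1/557383680 = 1/30965760
⇒ 3j(8 4 8; 0 0 0)² = 36/4199, sgn +1
Racah Σ t=0..1: t=0:+1/1045094400 t=1:−1/5748019200 = 1/1277337600
⇒ 3j(8 4 8; 6 -3 -3)² = 9/646, sgn -1
4πI² = N·(3j₀)²·(3jₘ)² = 1458/4693
I = -1·√(0.310675/4π) = -0.15723476

Gaunt coefficient, -0.157235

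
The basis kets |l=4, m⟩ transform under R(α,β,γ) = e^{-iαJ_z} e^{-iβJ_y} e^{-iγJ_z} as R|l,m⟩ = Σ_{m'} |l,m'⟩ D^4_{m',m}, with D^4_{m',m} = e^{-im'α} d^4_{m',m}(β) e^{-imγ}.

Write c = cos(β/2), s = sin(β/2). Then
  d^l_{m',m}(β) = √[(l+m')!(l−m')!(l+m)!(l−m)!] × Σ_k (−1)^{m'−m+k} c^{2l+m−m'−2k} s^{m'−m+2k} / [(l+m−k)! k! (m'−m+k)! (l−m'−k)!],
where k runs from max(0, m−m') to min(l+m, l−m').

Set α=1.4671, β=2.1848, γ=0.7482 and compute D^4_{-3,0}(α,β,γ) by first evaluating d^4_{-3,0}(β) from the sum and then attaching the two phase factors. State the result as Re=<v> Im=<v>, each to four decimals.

Re=0.1424 Im=0.4430

Split into d^4_{-3,0}(β=2.1848) × two z-phases.
c=cos(2.184800/2)=0.460356, s=sin(2.184800/2)=0.887734; N=√[1·5040·24·24]=1703.830978
k: max(0,(0)−(-3))=3 … min(4+(0),4−(-3))=4
  k=3: (−1)^0·1703.8310/(144)·0.4604^5·0.8877^3 = +0.171152
  k=4: (−1)^1·1703.8310/(144)·0.4604^3·0.8877^5 = -0.636445
d^4_{-3,0}(2.1848) = +0.171152 -0.636445 = -0.465293
D = (-0.306096-0.952001i)·(-0.465293)·(+1.000000+0.000000i) = +0.142424+0.442959i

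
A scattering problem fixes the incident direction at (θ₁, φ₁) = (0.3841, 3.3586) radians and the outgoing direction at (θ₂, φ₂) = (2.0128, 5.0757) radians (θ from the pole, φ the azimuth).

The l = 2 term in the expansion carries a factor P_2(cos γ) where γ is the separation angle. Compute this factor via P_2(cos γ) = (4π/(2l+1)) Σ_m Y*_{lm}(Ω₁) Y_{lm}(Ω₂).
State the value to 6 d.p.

Term-by-term m-sum for l=2 (normalisation 4π/5 = 2.513274):
  [-2]  conj(Y_{2,-2})(Ω₁) = (0.049211, 0.022809) ; Y_{2,-2}(Ω₂) = (-0.235884, 0.209667) ; Δ = (-0.016390, 0.004938)
  [-1]  conj(Y_{2,-1})(Ω₁) = (-0.262104, -0.057789) ; Y_{2,-1}(Ω₂) = (-0.106149, -0.279203) ; Δ = (0.011688, 0.079315)
  [+0]  conj(Y_{2,0})(Ω₁) = (0.497922, -0.000000) ; Y_{2,0}(Ω₂) = (-0.142269, 0.000000) ; Δ = (-0.070839, 0.000000)
  [+1]  conj(Y_{2,1})(Ω₁) = (0.262104, -0.057789) ; Y_{2,1}(Ω₂) = (0.106149, -0.279203) ; Δ = (0.011688, -0.079315)
  [+2]  conj(Y_{2,2})(Ω₁) = (0.049211, -0.022809) ; Y_{2,2}(Ω₂) = (-0.235884, -0.209667) ; Δ = (-0.016390, -0.004938)
Σ over m = (-0.080245, -0.000000); ×(4π/5) → (-0.201677, -0.000000). Real part: -0.201677

-0.201677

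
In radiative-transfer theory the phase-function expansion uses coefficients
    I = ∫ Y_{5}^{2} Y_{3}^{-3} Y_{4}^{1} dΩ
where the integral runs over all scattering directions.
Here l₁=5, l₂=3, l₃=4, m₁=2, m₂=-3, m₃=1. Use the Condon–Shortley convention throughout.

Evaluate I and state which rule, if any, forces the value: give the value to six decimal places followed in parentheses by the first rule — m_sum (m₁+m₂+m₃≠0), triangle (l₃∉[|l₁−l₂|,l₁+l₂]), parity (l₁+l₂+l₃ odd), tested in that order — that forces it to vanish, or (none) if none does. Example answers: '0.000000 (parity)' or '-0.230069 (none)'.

-0.179179 (none)

Rules hold: Σm=0, L=12 even, 2≤4≤8.
N = 11·7·9 = 693
Δ = 4!·6!·2!/13! = 1/180180
Racah Σ t=1..3: t=1:−1/576 t=2:+1/144 t=3:−1/576 = 1/288
⇒ 3j(5 3 4; 0 0 0)² = 20/1001, sgn +1
Racah Σ t=0..0: t=0:+1/1728 = 1/1728
⇒ 3j(5 3 4; 2 -3 1)² = 25/858, sgn -1
4πI² = N·(3j₀)²·(3jₘ)² = 750/1859
I = -1·√(0.403443/4π) = -0.17917854
No selection rule forces the value: the integral is nonzero (none).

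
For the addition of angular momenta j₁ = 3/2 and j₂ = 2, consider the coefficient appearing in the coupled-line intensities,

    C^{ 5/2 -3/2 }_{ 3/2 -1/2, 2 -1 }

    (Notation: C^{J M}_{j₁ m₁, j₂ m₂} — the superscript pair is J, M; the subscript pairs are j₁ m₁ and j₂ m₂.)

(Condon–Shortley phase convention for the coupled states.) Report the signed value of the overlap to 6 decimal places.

j₁+j₂−J=1  J+j₁−j₂=2  J−j₁+j₂=3  j₁+j₂+J+1=7
(j₁±m₁, j₂±m₂, J±M) = (1,2,1,3,1,4)
P² = 144/35
sum k=0..1:
  [0] +1/4 = 1/4
  [1] −1/6 = -1/6
S = 1/12
C² = P²·S² = 1/35 ; C = +0.169031

+√(1/35) = +0.169031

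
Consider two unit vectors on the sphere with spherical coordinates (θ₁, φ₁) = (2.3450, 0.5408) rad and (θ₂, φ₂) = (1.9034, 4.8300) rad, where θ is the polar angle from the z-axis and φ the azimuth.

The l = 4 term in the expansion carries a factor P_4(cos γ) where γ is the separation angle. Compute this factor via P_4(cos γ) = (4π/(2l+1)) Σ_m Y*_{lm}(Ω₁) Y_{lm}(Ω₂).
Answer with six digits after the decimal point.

Summing Y*_{l m}(θ₁,φ₁)·Y_{l m}(θ₂,φ₂) over m ∈ [−4, 4]; prefactor 4π/(2·4+1) = 1.396263:
  m=-4: (-0.064570, 0.095937) × (0.314839, -0.160103) = (-0.004969, 0.040542)  (running Σ = (-0.004969, 0.040542))
  m=-3: (0.016498, -0.319417) × (0.119252, 0.323841) = (0.105408, -0.032749)  (running Σ = (0.100439, 0.007794))
  m=-2: (0.194600, 0.365545) × (0.073751, -0.017675) = (0.020813, 0.023520)  (running Σ = (0.121252, 0.031314))
  m=-1: (-0.085483, -0.051334) × (0.038611, 0.326776) = (0.013474, -0.029916)  (running Σ = (0.134726, 0.001398))
  m=0: (-0.349260, -0.000000) × (0.021115, 0.000000) = (-0.007374, -0.000000)  (running Σ = (0.127351, 0.001398))
  m=1: (0.085483, -0.051334) × (-0.038611, 0.326776) = (0.013474, 0.029916)  (running Σ = (0.140826, 0.031314))
  m=2: (0.194600, -0.365545) × (0.073751, 0.017675) = (0.020813, -0.023520)  (running Σ = (0.161638, 0.007794))
  m=3: (-0.016498, -0.319417) × (-0.119252, 0.323841) = (0.105408, 0.032749)  (running Σ = (0.267046, 0.040542))
  m=4: (-0.064570, -0.095937) × (0.314839, 0.160103) = (-0.004969, -0.040542)  (running Σ = (0.262077, 0.000000))
Accumulated sum (0.262077, 0.000000); after 4π/(2l+1) scaling, (0.365929, 0.000000) ⇒ P_4 = 0.365929

0.365929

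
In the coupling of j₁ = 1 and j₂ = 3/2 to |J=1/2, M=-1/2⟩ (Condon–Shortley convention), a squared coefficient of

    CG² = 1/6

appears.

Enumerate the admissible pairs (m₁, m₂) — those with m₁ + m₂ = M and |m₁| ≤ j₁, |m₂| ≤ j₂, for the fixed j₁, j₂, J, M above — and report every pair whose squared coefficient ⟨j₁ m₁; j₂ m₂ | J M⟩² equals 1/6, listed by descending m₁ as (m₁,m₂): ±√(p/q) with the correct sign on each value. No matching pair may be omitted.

Admissible pairs with m₁+m₂ = M = -1/2: (-1,1/2), (0,-1/2), (1,-3/2)
  (m₁,m₂)=(1,-3/2): CG² = 1/2, CG = +√(1/2)
  (m₁,m₂)=(0,-1/2): CG² = 1/3, CG = −√(1/3)
  (m₁,m₂)=(-1,1/2): CG² = 1/6, CG = +√(1/6)   ← matches the target
Pairs with CG² = 1/6: (-1,1/2): +√(1/6)

(-1,1/2): +√(1/6)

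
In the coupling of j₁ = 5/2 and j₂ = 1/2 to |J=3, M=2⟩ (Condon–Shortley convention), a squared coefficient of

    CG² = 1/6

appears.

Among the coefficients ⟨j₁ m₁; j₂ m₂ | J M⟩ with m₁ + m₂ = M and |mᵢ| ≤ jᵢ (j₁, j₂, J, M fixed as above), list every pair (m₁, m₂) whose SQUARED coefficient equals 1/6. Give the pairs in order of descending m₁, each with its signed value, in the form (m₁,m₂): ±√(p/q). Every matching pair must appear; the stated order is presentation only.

Admissible pairs with m₁+m₂ = M = 2: (3/2,1/2), (5/2,-1/2)
  (m₁,m₂)=(5/2,-1/2): CG² = 1/6, CG = +√(1/6)   ← matches the target
  (m₁,m₂)=(3/2,1/2): CG² = 5/6, CG = +√(5/6)
Pairs with CG² = 1/6: (5/2,-1/2): +√(1/6)

(5/2,-1/2): +√(1/6)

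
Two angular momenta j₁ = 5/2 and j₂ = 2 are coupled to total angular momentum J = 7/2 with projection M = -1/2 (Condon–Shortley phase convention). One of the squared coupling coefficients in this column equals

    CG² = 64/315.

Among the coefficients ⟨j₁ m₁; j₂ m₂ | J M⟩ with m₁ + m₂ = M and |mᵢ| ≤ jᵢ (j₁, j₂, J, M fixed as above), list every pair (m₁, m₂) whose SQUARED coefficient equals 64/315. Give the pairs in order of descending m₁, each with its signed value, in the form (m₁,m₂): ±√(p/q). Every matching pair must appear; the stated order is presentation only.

(3/2,-2): +√(64/315)

Admissible pairs with m₁+m₂ = M = -1/2: (-5/2,2), (-3/2,1), (-1/2,0), (1/2,-1), (3/2,-2)
  (m₁,m₂)=(3/2,-2): CG² = 64/315, CG = +√(64/315)   ← matches the target
  (m₁,m₂)=(1/2,-1): CG² = 14/45, CG = +√(14/45)
  (m₁,m₂)=(-1/2,0): CG² = 4/105, CG = −√(4/105)
  (m₁,m₂)=(-3/2,1): CG² = 121/315, CG = −√(121/315)
  (m₁,m₂)=(-5/2,2): CG² = 4/63, CG = −√(4/63)
Pairs with CG² = 64/315: (3/2,-2): +√(64/315)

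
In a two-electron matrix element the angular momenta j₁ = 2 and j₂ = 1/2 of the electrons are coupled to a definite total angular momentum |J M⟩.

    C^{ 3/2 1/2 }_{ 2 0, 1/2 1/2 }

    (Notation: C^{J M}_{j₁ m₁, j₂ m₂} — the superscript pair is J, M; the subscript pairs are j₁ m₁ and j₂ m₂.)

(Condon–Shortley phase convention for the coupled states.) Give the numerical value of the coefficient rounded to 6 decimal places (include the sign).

√[4·1!3!0!/5! · 2!2!1!0!2!1!] = √(8/5)
  +(−1)^1/∏(1,0,1,0,2,0)! = -1/2  (running -1/2)
⟨..|..⟩ = √(8/5)·(-1/2) = -0.632456

−√(2/5) ≈ -0.632456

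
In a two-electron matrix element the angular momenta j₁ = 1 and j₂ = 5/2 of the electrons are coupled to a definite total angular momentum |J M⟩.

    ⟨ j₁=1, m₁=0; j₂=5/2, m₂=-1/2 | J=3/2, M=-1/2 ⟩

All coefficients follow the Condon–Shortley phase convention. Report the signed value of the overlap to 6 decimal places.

√[4·2!0!3!/6! · 1!1!2!3!1!2!] = √(8/5)
  +(−1)^1/∏(1,1,0,1,0,2)! = -1/2  (running -1/2)
⟨..|..⟩ = √(8/5)·(-1/2) = -0.632456

-0.632456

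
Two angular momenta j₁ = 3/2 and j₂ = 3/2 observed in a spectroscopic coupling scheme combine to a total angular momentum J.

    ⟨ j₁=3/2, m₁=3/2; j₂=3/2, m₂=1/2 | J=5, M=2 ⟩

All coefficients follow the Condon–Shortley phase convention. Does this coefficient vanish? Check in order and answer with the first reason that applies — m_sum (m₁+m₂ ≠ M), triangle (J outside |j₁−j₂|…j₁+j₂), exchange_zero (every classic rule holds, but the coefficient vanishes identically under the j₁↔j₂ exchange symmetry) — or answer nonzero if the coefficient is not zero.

m-sum: m₁+m₂ = 3/2+1/2 = 2, M = 2  ✓
triangle: need |j₁−j₂| ≤ J ≤ j₁+j₂, i.e. J ∈ [0, 3]; J = 5 is outside ✗ ⇒ coefficient is 0

triangle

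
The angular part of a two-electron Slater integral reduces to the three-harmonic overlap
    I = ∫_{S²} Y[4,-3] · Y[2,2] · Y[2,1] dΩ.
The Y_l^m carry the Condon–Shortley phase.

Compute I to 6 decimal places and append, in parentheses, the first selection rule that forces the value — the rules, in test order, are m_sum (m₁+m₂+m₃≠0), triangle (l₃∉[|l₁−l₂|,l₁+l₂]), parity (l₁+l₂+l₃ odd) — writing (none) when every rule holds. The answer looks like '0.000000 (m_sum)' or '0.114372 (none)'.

m-sum 0 ✓  L=8 even ✓  2≤2≤6 ✓
Π(2lᵢ+1) = 9×5×5 = 225
triangle coeff Δ(4,2,2) = 1/630
Σ_t [2,2]: t=2:+1/16 = 1/16
(3j)²=2/35 [(4 2 2; 0 0 0)], sign=+1
Σ_t [4,4]: t=4:+1/144 = 1/144
(3j)²=1/18 [(4 2 2; -3 2 1)], sign=-1
⇒ 4πI² = 5/7
I = (-1)√(5/7/(4π)) = -0.23841361
No selection rule forces the value: the integral is nonzero (none).

-0.238414 (none)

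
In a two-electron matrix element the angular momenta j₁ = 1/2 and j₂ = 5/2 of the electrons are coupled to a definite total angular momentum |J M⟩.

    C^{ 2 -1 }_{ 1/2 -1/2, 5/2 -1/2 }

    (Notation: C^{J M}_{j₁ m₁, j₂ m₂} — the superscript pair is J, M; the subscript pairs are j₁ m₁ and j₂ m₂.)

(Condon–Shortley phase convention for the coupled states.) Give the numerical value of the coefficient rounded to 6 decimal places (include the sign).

√[5·1!0!4!/6! · 0!1!2!3!1!3!] = √(12)
  +(−1)^1/∏(1,0,0,1,0,3)! = -1/6  (running -1/6)
⟨..|..⟩ = √(12)·(-1/6) = -0.577350

-0.577350  (= −√(1/3))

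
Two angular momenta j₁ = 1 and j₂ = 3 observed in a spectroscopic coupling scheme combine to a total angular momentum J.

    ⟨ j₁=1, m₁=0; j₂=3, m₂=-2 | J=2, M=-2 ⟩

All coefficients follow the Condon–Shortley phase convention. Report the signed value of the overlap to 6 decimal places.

−√(5/21) ≈ -0.487950

triangle: 2!·0!·4!/7! = 48/5040
(j±m)!: 1!·1!·1!·5!·0!·4! = 2880
prefactor² = (2J+1)·Δ·N² = 960/7
  k=1: −1/(1!·1!·0!·0!·0!·4!) = -1/24
Σ = -1/24  ⇒  CG² = 960/7·(-1/24)² = 5/21
CG = −√(5/21) = -0.487950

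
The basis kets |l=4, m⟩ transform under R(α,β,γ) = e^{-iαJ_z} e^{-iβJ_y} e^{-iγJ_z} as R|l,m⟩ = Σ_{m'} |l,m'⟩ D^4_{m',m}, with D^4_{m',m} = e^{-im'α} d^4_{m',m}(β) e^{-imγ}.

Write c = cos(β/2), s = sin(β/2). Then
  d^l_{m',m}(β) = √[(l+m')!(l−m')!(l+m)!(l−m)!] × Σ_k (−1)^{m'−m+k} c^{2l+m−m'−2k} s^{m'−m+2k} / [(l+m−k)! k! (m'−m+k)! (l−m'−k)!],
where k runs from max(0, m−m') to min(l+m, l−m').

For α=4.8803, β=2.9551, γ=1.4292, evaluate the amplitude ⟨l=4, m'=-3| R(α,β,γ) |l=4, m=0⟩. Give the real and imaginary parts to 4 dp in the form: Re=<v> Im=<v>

First d^4_{-3,0}(β=2.9551), then the phase factors e^{-i(-3)α} and e^{-i(0)γ}:
With c≡cos(β/2)=0.093111 and s≡sin(β/2)=0.995656, N=[1·5040·24·24]^{1/2}=1703.830978
The bounds max(0,m−m')=3 and min(l+m,l−m')=4 give 2 terms
  k=3: (−1)^0·1703.8310/(144)·0.0931^5·0.9957^3 = +0.000082
  k=4: (−1)^1·1703.8310/(144)·0.0931^3·0.9957^5 = -0.009346
d^4_{-3,0}(2.9551) = +0.000082 -0.009346 = -0.009264
Attach z-rotation phases: D = e^{-i(-3)(4.8803)}·(-0.009264)·e^{-i(0)(1.4292)} = +0.004472-0.008113i

Re=0.0045 Im=-0.0081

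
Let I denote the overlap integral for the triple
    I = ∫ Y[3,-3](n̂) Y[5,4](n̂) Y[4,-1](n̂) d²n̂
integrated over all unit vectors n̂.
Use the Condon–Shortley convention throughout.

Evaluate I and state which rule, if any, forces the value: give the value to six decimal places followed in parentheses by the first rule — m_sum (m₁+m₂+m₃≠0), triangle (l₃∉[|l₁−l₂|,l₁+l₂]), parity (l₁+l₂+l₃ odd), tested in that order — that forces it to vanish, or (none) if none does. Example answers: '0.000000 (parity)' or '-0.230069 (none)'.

-0.186208 (none)

Rules hold: Σm=0, L=12 even, 2≤4≤8.
N = 7·11·9 = 693
Δ = 4!·2!·6!/13! = 1/180180
Racah Σ t=1..3: t=1:−1/576 t=2:+1/144 t=3:−1/576 = 1/288
⇒ 3j(3 5 4; 0 0 0)² = 20/1001, sgn +1
Racah Σ t=4..4: t=4:+1/5760 = 1/5760
⇒ 3j(3 5 4; -3 4 -1)² = 9/286, sgn -1
4πI² = N·(3j₀)²·(3jₘ)² = 810/1859
I = -1·√(0.435718/4π) = -0.18620781
No selection rule forces the value: the integral is nonzero (none).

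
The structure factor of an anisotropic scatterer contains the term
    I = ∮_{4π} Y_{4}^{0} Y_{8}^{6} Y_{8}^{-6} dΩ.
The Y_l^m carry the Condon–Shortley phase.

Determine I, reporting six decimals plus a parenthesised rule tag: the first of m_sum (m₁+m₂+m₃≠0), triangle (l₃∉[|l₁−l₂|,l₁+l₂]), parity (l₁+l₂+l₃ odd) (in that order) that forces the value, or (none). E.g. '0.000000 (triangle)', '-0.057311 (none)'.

-0.133624 (none)

Checks pass: Σm=0; 20 even; l₃=8∈[4,12].
(2·4+1)(2·8+1)(2·8+1) = 2601
Δ: 4! 4! 12! / 21! → 1/185175900
sum: t=0:+1/557383680 t=1:−1/21772800 t=2:+1/8294400 t=3:−1/21772800 t=4:+1/557383680 = 1/30965760
3j²(4 8 8; 0 0 0) = Δ·Π!·Σ² = 36/4199  (sign +1)
sum: t=2:+1/7664025600 t=3:−1/1437004800 t=4:+1/4180377600 = -1/3065610240
3j²(4 8 8; 0 6 -6) = Δ·Π!·Σ² = 13/1292  (sign -1)
combine: 4πI² = 2601·36/4199·13/1292 = 81/361
take √, sign -1: I = -0.13362385
No selection rule forces the value: the integral is nonzero (none).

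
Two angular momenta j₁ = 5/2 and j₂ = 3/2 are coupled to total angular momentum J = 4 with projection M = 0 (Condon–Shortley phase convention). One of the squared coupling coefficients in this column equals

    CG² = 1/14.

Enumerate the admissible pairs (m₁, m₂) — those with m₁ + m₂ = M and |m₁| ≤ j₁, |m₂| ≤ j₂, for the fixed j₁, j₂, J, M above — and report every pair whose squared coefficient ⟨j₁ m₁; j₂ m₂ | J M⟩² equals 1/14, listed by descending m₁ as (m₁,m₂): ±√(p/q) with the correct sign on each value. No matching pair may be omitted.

Admissible pairs with m₁+m₂ = M = 0: (-3/2,3/2), (-1/2,1/2), (1/2,-1/2), (3/2,-3/2)
  (m₁,m₂)=(3/2,-3/2): CG² = 1/14, CG = +√(1/14)   ← matches the target
  (m₁,m₂)=(1/2,-1/2): CG² = 3/7, CG = +√(3/7)
  (m₁,m₂)=(-1/2,1/2): CG² = 3/7, CG = +√(3/7)
  (m₁,m₂)=(-3/2,3/2): CG² = 1/14, CG = +√(1/14)   ← matches the target
Pairs with CG² = 1/14: (3/2,-3/2): +√(1/14); (-3/2,3/2): +√(1/14)

(3/2,-3/2): +√(1/14); (-3/2,3/2): +√(1/14)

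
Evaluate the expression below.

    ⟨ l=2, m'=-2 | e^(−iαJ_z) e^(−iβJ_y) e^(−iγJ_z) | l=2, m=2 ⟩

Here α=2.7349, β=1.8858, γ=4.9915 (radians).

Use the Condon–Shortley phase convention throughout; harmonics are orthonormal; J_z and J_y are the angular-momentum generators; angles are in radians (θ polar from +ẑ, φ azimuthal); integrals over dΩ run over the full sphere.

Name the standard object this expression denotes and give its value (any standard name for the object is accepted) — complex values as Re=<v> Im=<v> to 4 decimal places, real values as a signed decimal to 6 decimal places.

This is a Wigner D-matrix element — the rotation-matrix element ⟨l m'| R(α,β,γ) |l m⟩ in the angular-momentum basis.
D^2_{-2,2}(2.7349,1.8858,4.9915) = e^{-i·-2·2.7349}·d^2_{-2,2}(1.8858)·e^{-i·2·4.9915}. Compute d first:
Half-angle: c=0.587444, s=0.809265. N=√(1·24·24·1)=24.000000
Admissible k: 4..4 (factorial args all ≥0)
  k=4: (−1)^0·24.0000/(24)·0.5874^0·0.8093^4 = +0.428907
d^2_{-2,2}(1.8858) = +0.428907
Phases: e^{-i·(-2)·2.7349}=+0.687043-0.726617i, e^{-i·(2)·4.9915}=-0.848198+0.529679i ⇒ D=-0.084870+0.420426i

Wigner D-matrix element, Re=-0.0849 Im=0.4204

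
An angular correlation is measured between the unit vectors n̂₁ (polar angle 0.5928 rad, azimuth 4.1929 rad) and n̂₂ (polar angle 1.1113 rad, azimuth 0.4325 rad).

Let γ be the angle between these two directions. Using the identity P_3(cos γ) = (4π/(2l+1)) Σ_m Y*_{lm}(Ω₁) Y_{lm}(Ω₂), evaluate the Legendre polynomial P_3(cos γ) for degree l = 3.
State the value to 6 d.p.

Addition theorem: P_3(cos γ) = (4π/7) Σ_m Y*_{lm}(Ω₁) Y_{lm}(Ω₂), m = −3…3:
  [-3]  conj(Y_{3,-3})(Ω₁) = +0.072751+0.000897i ; Y_{3,-3}(Ω₂) = +0.081079-0.289247i ; Δ = +0.006158-0.020970i
  [-2]  conj(Y_{3,-2})(Ω₁) = -0.134161+0.228025i ; Y_{3,-2}(Ω₂) = +0.236169-0.277114i ; Δ = +0.031504+0.091030i
  [-1]  conj(Y_{3,-1})(Ω₁) = -0.218651-0.382334i ; Y_{3,-1}(Ω₂) = -0.004353+0.002010i ; Δ = +0.001720+0.001225i
  [+0]  conj(Y_{3,0})(Ω₁) = +0.135982-0.000000i ; Y_{3,0}(Ω₂) = -0.333745+0.000000i ; Δ = -0.045383+0.000000i
  [+1]  conj(Y_{3,1})(Ω₁) = +0.218651-0.382334i ; Y_{3,1}(Ω₂) = +0.004353+0.002010i ; Δ = +0.001720-0.001225i
  [+2]  conj(Y_{3,2})(Ω₁) = -0.134161-0.228025i ; Y_{3,2}(Ω₂) = +0.236169+0.277114i ; Δ = +0.031504-0.091030i
  [+3]  conj(Y_{3,3})(Ω₁) = -0.072751+0.000897i ; Y_{3,3}(Ω₂) = -0.081079-0.289247i ; Δ = +0.006158+0.020970i
Σ over m = +0.033382-0.000000i; ×(4π/7) → +0.059926-0.000000i. Real part: 0.059926

0.059926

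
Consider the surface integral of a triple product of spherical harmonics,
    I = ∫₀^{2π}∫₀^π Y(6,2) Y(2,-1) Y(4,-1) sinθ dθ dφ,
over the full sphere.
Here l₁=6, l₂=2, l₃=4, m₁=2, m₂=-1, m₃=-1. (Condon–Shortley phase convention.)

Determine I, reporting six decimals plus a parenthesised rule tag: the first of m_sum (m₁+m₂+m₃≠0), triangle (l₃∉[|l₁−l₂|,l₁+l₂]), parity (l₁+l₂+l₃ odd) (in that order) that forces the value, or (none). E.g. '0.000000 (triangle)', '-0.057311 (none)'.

Rules hold: Σm=0, L=12 even, 4≤4≤8.
N = 13·5·9 = 585
Δ = 4!·8!·0!/13! = 1/6435
Racah Σ t=2..2: t=2:+1/2304 = 1/2304
⇒ 3j(6 2 4; 0 0 0)² = 5/143, sgn +1
Racah Σ t=1..1: t=1:−1/4320 = -1/4320
⇒ 3j(6 2 4; 2 -1 -1)² = 224/6435, sgn +1
4πI² = N·(3j₀)²·(3jₘ)² = 1120/1573
I = +1·√(0.712015/4π) = 0.23803440
No selection rule forces the value: the integral is nonzero (none).

0.238034 (none)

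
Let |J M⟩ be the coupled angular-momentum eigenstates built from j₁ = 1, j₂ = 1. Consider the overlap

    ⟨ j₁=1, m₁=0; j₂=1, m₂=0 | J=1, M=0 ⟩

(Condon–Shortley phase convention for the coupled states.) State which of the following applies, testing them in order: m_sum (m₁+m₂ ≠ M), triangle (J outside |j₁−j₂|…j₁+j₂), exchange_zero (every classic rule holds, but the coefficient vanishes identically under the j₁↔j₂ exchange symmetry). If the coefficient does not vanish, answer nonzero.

m-sum: m₁+m₂ = 0+0 = 0, M = 0  ✓
triangle: |j₁−j₂| = 0 ≤ J = 1 ≤ j₁+j₂ = 2  ✓
exchange: j₁=j₂ and m₁=m₂, and (−1)^(j₁+j₂−J) = (−1)^1 = −1 forces ⟨j₁m₁;j₂m₂|JM⟩ = −⟨j₂m₂;j₁m₁|JM⟩ = −⟨j₁m₁;j₂m₂|JM⟩ ⇒ the coefficient vanishes identically
Racah sum check: Σ_k collapses to 0 ⇒ CG = 0

exchange_zero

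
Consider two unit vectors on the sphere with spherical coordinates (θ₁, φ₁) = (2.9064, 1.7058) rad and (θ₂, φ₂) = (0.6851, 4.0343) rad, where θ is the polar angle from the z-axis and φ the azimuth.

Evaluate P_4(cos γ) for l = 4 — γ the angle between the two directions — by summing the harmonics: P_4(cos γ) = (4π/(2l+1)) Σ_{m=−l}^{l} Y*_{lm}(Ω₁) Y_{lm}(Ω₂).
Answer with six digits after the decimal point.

-0.031185

Term-by-term m-sum for l=4 (normalisation 4π/9 = 1.396263):
  m=-4: (+0.001119+0.000671i) × (-0.064502+0.029523i) = -0.000092-0.000010i  (running Σ = -0.000092-0.000010i)
  m=-3: (-0.006069+0.014157i) × (+0.219640+0.109771i) = -0.002887+0.002443i  (running Σ = -0.002979+0.002433i)
  m=-2: (-0.098390-0.027231i) × (-0.091204-0.418415i) = -0.002420+0.043651i  (running Σ = -0.005399+0.046084i)
  m=-1: (+0.052234-0.384551i) × (-0.174112+0.216152i) = +0.074027+0.078245i  (running Σ = +0.068628+0.124330i)
  m=0: (+0.627423-0.000000i) × (-0.254358+0.000000i) = -0.159590+0.000000i  (running Σ = -0.090963+0.124330i)
  m=1: (-0.052234-0.384551i) × (+0.174112+0.216152i) = +0.074027-0.078245i  (running Σ = -0.016935+0.046084i)
  m=2: (-0.098390+0.027231i) × (-0.091204+0.418415i) = -0.002420-0.043651i  (running Σ = -0.019356+0.002433i)
  m=3: (+0.006069+0.014157i) × (-0.219640+0.109771i) = -0.002887-0.002443i  (running Σ = -0.022243-0.000010i)
  m=4: (+0.001119-0.000671i) × (-0.064502-0.029523i) = -0.000092+0.000010i  (running Σ = -0.022335-0.000000i)
Accumulated sum -0.022335-0.000000i; after 4π/(2l+1) scaling, -0.031185-0.000000i ⇒ P_4 = -0.031185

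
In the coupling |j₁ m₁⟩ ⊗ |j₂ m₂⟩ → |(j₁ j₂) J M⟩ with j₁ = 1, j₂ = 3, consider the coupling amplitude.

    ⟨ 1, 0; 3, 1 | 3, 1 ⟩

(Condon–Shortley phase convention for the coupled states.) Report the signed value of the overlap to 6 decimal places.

−√(1/12) = -0.288675

triangle: 1!·1!·5!/8! = 120/40320
(j±m)!: 1!·1!·4!·2!·4!·2! = 2304
prefactor² = (2J+1)·Δ·N² = 48
  k=0: +1/(0!·1!·1!·4!·0!·1!) = 1/24
  k=1: −1/(1!·0!·0!·3!·1!·2!) = -1/12
Σ = -1/24  ⇒  CG² = 48·(-1/24)² = 1/12
CG = −√(1/12) = -0.288675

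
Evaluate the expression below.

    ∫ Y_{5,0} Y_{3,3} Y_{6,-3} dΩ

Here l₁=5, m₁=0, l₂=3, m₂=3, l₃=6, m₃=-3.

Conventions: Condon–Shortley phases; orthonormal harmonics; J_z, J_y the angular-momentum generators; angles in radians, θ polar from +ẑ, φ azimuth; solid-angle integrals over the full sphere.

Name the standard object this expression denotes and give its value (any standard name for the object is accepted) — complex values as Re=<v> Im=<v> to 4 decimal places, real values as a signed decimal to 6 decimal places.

This is a Gaunt coefficient — the integral of a triple product of spherical harmonics over the sphere.
m-sum 0 ✓  L=14 even ✓  2≤6≤8 ✓
Π(2lᵢ+1) = 11×7×13 = 1001
triangle coeff Δ(5,3,6) = 1/675675
Σ_t [0,2]: t=0:+1/8640 t=1:−1/2304 t=2:+1/8640 = -7/34560
(3j)²=7/429 [(5 3 6; 0 0 0)], sign=-1
Σ_t [2,2]: t=2:+1/34560 = 1/34560
(3j)²=4/143 [(5 3 6; 0 3 -3)], sign=-1
⇒ 4πI² = 196/429
I = (+1)√(196/429/(4π)) = 0.19067531

Gaunt coefficient, +0.190675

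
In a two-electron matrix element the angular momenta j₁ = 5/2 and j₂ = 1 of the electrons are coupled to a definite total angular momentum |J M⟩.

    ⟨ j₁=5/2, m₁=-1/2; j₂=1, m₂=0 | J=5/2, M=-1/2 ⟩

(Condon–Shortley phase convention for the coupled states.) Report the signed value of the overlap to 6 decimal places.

−√(1/35) ≈ -0.169031

j₁+j₂−J=1  J+j₁−j₂=4  J−j₁+j₂=1  j₁+j₂+J+1=7
(j₁±m₁, j₂±m₂, J±M) = (2,3,1,1,2,3)
P² = 144/35
sum k=0..1:
  [0] +1/6 = 1/6
  [1] −1/4 = -1/4
S = -1/12
C² = P²·S² = 1/35 ; C = -0.169031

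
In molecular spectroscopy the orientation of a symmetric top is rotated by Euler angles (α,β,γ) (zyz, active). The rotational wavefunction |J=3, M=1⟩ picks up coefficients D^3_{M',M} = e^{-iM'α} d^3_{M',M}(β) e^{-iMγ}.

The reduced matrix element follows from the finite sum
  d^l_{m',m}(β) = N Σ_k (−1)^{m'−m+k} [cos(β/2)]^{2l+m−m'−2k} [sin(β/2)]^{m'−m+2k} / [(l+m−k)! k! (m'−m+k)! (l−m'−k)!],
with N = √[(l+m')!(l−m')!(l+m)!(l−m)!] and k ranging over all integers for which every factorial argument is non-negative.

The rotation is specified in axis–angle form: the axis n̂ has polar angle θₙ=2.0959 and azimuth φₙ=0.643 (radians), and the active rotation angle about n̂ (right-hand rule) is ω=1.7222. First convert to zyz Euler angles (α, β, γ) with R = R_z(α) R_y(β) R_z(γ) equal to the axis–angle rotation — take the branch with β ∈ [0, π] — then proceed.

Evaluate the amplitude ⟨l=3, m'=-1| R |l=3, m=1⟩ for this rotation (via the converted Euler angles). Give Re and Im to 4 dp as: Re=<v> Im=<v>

Axis–angle → zyz. n̂ = (sinθₙcosφₙ, sinθₙsinφₙ, cosθₙ) = (+0.692478, +0.518816, -0.501303), ω = 1.7222.
R = I cosω + sinω [n̂]ₓ + (1−cosω) n̂n̂ᵀ gives
  R = [+0.401024, +0.909024, +0.113382; -0.082112, +0.158942, -0.983867; -0.912380, +0.385245, +0.138382]
β = atan2(√(R₁₃²+R₂₃²), R₃₃) = 1.431969; α = atan2(R₂₃, R₁₃) mod 2π = 4.827124; γ = atan2(R₃₂, −R₃₁) mod 2π = 0.399532
D^3_{-1,1}(4.8271,1.4320,0.3995) = e^{-i·-1·4.8271}·d^3_{-1,1}(1.4320)·e^{-i·1·0.3995}. Compute d first:
With c≡cos(β/2)=0.754447 and s≡sin(β/2)=0.656361, N=[2·24·24·2]^{1/2}=48.000000
The bounds max(0,m−m')=2 and min(l+m,l−m')=4 give 3 terms
  k=2: (−1)^0·48.0000/(8)·0.7544^4·0.6564^2 = +0.837437
  k=3: (−1)^1·48.0000/(6)·0.7544^2·0.6564^4 = -0.845119
  k=4: (−1)^2·48.0000/(48)·0.7544^0·0.6564^6 = +0.079957
d^3_{-1,1}(1.4320) = +0.837437 -0.845119 +0.079957 = +0.072275
D = (+0.114484-0.993425i)·(+0.072275)·(+0.921243-0.388987i) = -0.020306-0.069363i

Re=-0.0203 Im=-0.0694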